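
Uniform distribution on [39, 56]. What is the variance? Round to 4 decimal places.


Var = (b-a)^2 / 12
(b-a)^2 = (56 - 39)^2 = 289
Var = 289/12 ≈ 24.083333

24.0833


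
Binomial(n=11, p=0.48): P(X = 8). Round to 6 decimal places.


P = C(n,k) * p^k * (1-p)^(n-k)
C(11,8) = 165
p^k = 0.48^8 ≈ 0.002817928
(1-p)^(n-k) = 0.52^3 = 0.140608
P = 165 * 0.002817928 * 0.140608 ≈ 0.065377

0.065377


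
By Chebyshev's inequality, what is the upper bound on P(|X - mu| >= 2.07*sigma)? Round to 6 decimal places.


P <= 1/k^2
k^2 = 2.07^2 = 4.2849
1/k^2 = 1 / 4.2849 ≈ 0.23337768

0.233378


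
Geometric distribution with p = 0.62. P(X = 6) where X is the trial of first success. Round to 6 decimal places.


P = (1-p)^(k-1) * p
(1-p)^(k-1) = 0.38^5 ≈ 0.007923517
P = 0.007923517 * 0.62 ≈ 0.004912580

0.004913


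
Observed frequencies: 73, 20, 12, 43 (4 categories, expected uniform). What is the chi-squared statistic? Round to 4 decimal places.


chi2 = sum((O-E)^2/E), E = total/4
total = 148, E = 148/4 = 37
(73 - 37)^2 / 37 = 1296 / 37 = 1296/37 ≈ 35.027027
(20 - 37)^2 / 37 = 289 / 37 = 289/37 ≈ 7.810811
(12 - 37)^2 / 37 = 625 / 37 = 625/37 ≈ 16.891892
(43 - 37)^2 / 37 = 36 / 37 = 36/37 ≈ 0.972973
chi2 = 2246/37 ≈ 60.702703

60.7027


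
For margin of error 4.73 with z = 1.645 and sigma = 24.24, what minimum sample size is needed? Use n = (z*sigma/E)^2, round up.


z*sigma/E = 1.645 * 24.24 / 4.73 ≈ 8.430190
(z*sigma/E)^2 ≈ 71.068108
round up: n = 72

72


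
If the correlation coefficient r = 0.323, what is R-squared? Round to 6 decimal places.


R^2 = r^2 = (0.323)^2 = 0.104329

0.104329


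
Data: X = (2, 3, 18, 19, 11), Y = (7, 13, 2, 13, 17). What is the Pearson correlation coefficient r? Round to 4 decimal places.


r = sum((xi-xbar)(yi-ybar)) / sqrt(sum((xi-xbar)^2) * sum((yi-ybar)^2))
n = 5, xbar = 53/5 = 10.6, ybar = 52/5 = 10.4
Sxy = sum((xi-xbar)(yi-ybar)) = -28.2
Sxx = sum((xi-xbar)^2) = 257.2
Syy = sum((yi-ybar)^2) = 139.2
sqrt(Sxx*Syy) ≈ 189.214799
r = Sxy / sqrt(Sxx*Syy) = -28.2 / 189.214799 ≈ -0.149037

-0.1490


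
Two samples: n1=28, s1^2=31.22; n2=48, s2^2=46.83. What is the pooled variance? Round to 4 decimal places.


sp^2 = ((n1-1)*s1^2 + (n2-1)*s2^2)/(n1+n2-2)
(n1-1)*s1^2 = 27 * 31.22 = 842.94
(n2-1)*s2^2 = 47 * 46.83 = 2201.01
numerator = 842.94 + 2201.01 = 3043.95
n1+n2-2 = 74
sp^2 = 3043.95 / 74 = 60879/1480 ≈ 41.134459

41.1345


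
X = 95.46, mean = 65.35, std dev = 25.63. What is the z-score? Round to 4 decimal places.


z = (X - mu) / sigma
X - mu = 95.46 - 65.35 = 30.11
z = 30.11 / 25.63 = 3011/2563 ≈ 1.174795

1.1748


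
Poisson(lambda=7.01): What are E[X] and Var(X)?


E[X] = Var(X) = lambda = 7.01

7.01, 7.01


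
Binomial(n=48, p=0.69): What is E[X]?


E[X] = n*p = 48 * 0.69 = 33.12

33.12


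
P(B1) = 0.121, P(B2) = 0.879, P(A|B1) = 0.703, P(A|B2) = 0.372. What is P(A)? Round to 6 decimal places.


P(A) = P(A|B1)*P(B1) + P(A|B2)*P(B2)
P(A|B1)*P(B1) = 0.703 * 0.121 = 0.085063
P(A|B2)*P(B2) = 0.372 * 0.879 = 0.326988
P(A) = 0.085063 + 0.326988 = 0.412051

0.412051


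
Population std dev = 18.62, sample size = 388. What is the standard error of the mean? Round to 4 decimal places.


SE = sigma / sqrt(n)
sqrt(388) ≈ 19.697716
SE = 18.62 / 19.697716 ≈ 0.945287

0.9453


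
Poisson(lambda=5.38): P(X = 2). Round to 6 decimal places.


P = e^(-lam) * lam^k / k!
e^(-5.38) ≈ 0.004607822
lam^k = 5.38^2 = 28.9444
k! = 2! = 2
P = 0.004607822 * 28.9444 / 2 ≈ 0.066685

0.066685


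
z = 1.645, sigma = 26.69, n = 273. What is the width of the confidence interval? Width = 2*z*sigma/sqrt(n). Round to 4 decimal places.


width = 2*z*sigma/sqrt(n)
2*z*sigma = 2 * 1.645 * 26.69 = 87.8101
sqrt(273) ≈ 16.522712
width = 87.8101 / 16.522712 ≈ 5.314509

5.3145


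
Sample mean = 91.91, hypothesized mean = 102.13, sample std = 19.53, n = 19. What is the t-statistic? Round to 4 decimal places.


t = (xbar - mu0) / (s/sqrt(n))
xbar - mu0 = 91.91 - 102.13 = -10.22
sqrt(19) ≈ 4.35889894
s/sqrt(n) = 19.53 / 4.35889894 ≈ 4.48048928
t = -10.22 / 4.48048928 ≈ -2.281001

-2.2810


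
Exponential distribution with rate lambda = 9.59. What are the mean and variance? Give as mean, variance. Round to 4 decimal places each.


mean = 1/lam, var = 1/lam^2
mean = 1 / 9.59 = 100/959 ≈ 0.104275
lam^2 = 9.59^2 = 91.9681
var = 1 / 91.9681 ≈ 0.010873

0.1043, 0.0109


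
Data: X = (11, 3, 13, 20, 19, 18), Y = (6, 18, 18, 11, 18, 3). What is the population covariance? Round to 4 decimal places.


Cov = (1/n)*sum((xi-xbar)(yi-ybar))
n = 6, xbar = 84/6 = 14, ybar = 74/6 = 37/3 ≈ 12.333333
sum((xi-xbar)(yi-ybar)) = -66
Cov = -66 / 6 = -11

-11.0000


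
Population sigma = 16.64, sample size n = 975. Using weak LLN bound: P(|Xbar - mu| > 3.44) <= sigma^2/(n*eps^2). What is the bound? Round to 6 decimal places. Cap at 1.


bound = min(1, sigma^2/(n*eps^2))
sigma^2 = 16.64^2 = 276.8896
n*eps^2 = 975 * 3.44^2 = 975 * 11.8336 = 11537.76
sigma^2/(n*eps^2) = 276.8896 / 11537.76 ≈ 0.02399856

0.023999


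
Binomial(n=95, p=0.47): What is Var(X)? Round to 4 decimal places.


Var = n*p*(1-p) = 95 * 0.47 * 0.53 = 23.6645

23.6645


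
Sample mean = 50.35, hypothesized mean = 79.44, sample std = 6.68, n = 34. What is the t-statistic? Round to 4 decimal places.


t = (xbar - mu0) / (s/sqrt(n))
xbar - mu0 = 50.35 - 79.44 = -29.09
sqrt(34) ≈ 5.83095189
s/sqrt(n) = 6.68 / 5.83095189 ≈ 1.14561055
t = -29.09 / 1.14561055 ≈ -25.392573

-25.3926


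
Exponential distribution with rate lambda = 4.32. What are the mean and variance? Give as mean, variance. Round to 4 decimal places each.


mean = 1/lam, var = 1/lam^2
mean = 1 / 4.32 = 25/108 ≈ 0.231481
lam^2 = 4.32^2 = 18.6624
var = 1 / 18.6624 ≈ 0.053584

0.2315, 0.0536


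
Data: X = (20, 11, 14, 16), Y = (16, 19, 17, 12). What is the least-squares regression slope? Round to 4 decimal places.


b = sum((xi-xbar)(yi-ybar)) / sum((xi-xbar)^2)
n = 4, xbar = 61/4 = 15.25, ybar = 64/4 = 16
Sxy = sum((xi-xbar)(yi-ybar)) = -17
Sxx = sum((xi-xbar)^2) = 42.75
b = Sxy / Sxx = -68/171 ≈ -0.397661

-0.3977


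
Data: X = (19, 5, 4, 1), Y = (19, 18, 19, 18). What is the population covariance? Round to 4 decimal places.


Cov = (1/n)*sum((xi-xbar)(yi-ybar))
n = 4, xbar = 29/4 = 7.25, ybar = 74/4 = 18.5
sum((xi-xbar)(yi-ybar)) = 8.5
Cov = 8.5 / 4 = 2.125

2.1250


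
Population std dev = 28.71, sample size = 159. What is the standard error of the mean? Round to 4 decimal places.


SE = sigma / sqrt(n)
sqrt(159) ≈ 12.609520
SE = 28.71 / 12.609520 ≈ 2.276851

2.2769


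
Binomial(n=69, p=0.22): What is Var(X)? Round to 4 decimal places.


Var = n*p*(1-p) = 69 * 0.22 * 0.78 = 11.8404

11.8404


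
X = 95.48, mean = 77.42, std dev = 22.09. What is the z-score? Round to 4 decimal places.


z = (X - mu) / sigma
X - mu = 95.48 - 77.42 = 18.06
z = 18.06 / 22.09 = 1806/2209 ≈ 0.817565

0.8176


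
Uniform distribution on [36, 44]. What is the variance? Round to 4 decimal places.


Var = (b-a)^2 / 12
(b-a)^2 = (44 - 36)^2 = 64
Var = 64/12 ≈ 5.333333

5.3333


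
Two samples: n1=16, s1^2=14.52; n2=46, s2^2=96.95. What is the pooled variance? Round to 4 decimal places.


sp^2 = ((n1-1)*s1^2 + (n2-1)*s2^2)/(n1+n2-2)
(n1-1)*s1^2 = 15 * 14.52 = 217.8
(n2-1)*s2^2 = 45 * 96.95 = 4362.75
numerator = 217.8 + 4362.75 = 4580.55
n1+n2-2 = 60
sp^2 = 4580.55 / 60 = 76.3425

76.3425


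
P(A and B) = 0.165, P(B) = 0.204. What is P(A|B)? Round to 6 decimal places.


P(A|B) = P(A and B) / P(B) = 0.165 / 0.204 = 55/68 ≈ 0.80882353

0.808824


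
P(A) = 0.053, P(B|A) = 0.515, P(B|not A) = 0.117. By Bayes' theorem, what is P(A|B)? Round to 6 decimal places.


P(A|B) = P(B|A)*P(A) / P(B), P(B) = P(B|A)*P(A) + P(B|not A)*P(not A)
P(B|A)*P(A) = 0.515 * 0.053 = 0.027295
P(B|not A)*P(not A) = 0.117 * 0.947 = 0.110799
P(B) = 0.027295 + 0.110799 = 0.138094
P(A|B) = 0.027295 / 0.138094 ≈ 0.19765522

0.197655


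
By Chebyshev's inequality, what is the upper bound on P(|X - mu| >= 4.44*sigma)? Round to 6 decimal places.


P <= 1/k^2
k^2 = 4.44^2 = 19.7136
1/k^2 = 1 / 19.7136 ≈ 0.05072640

0.050726


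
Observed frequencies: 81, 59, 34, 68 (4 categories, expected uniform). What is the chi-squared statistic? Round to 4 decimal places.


chi2 = sum((O-E)^2/E), E = total/4
total = 242, E = 242/4 = 60.5
(81 - 60.5)^2 / 60.5 = 420.25 / 60.5 = 1681/242 ≈ 6.946281
(59 - 60.5)^2 / 60.5 = 2.25 / 60.5 = 9/242 ≈ 0.037190
(34 - 60.5)^2 / 60.5 = 702.25 / 60.5 = 2809/242 ≈ 11.607438
(68 - 60.5)^2 / 60.5 = 56.25 / 60.5 = 225/242 ≈ 0.929752
chi2 = 2362/121 ≈ 19.520661

19.5207


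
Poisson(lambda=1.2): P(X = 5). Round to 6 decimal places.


P = e^(-lam) * lam^k / k!
e^(-1.2) ≈ 0.3011942
lam^k = 1.2^5 = 2.48832
k! = 5! = 120
P = 0.3011942 * 2.48832 / 120 ≈ 0.006246

0.006246


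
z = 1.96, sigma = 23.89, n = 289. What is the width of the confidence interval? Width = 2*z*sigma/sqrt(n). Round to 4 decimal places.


width = 2*z*sigma/sqrt(n)
2*z*sigma = 2 * 1.96 * 23.89 = 93.6488
sqrt(289) = 17
width = 93.6488 / 17 ≈ 5.508753

5.5088


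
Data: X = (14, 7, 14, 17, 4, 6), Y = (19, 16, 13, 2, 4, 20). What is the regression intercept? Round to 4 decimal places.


a = ybar - b*xbar, where b = sum((xi-xbar)(yi-ybar)) / sum((xi-xbar)^2)
n = 6, xbar = 62/6 = 31/3 ≈ 10.333333, ybar = 74/6 = 37/3 ≈ 12.333333
Sxy = sum((xi-xbar)(yi-ybar)) = -104/3 ≈ -34.666667
Sxx = sum((xi-xbar)^2) = 424/3 ≈ 141.333333
b = Sxy / Sxx = -13/53 ≈ -0.245283
a = 12.333333 - (-0.245283) * 10.333333 = 788/53 ≈ 14.867925

14.8679


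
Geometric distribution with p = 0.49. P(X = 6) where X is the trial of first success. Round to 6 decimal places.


P = (1-p)^(k-1) * p
(1-p)^(k-1) = 0.51^5 ≈ 0.03450253
P = 0.03450253 * 0.49 ≈ 0.01690624

0.016906


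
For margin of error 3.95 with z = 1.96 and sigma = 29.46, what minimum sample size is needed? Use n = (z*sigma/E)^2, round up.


z*sigma/E = 1.96 * 29.46 / 3.95 = 144354/9875 ≈ 14.618127
(z*sigma/E)^2 ≈ 213.689625
round up: n = 214

214


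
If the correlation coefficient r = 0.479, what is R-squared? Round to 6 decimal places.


R^2 = r^2 = (0.479)^2 = 0.229441

0.229441


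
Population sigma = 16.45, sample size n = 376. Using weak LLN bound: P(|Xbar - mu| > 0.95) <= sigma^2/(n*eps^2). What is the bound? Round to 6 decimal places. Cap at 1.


bound = min(1, sigma^2/(n*eps^2))
sigma^2 = 16.45^2 = 270.6025
n*eps^2 = 376 * 0.95^2 = 376 * 0.9025 = 339.34
sigma^2/(n*eps^2) = 270.6025 / 339.34 = 2303/2888 ≈ 0.79743767

0.797438


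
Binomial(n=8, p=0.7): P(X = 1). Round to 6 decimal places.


P = C(n,k) * p^k * (1-p)^(n-k)
C(8,1) = 8
p^k = 0.7^1 = 0.7
(1-p)^(n-k) = 0.3^7 = 0.0002187
P = 8 * 0.7 * 0.0002187 ≈ 0.001225

0.001225


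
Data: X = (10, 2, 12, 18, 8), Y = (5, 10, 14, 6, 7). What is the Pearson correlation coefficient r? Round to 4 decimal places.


r = sum((xi-xbar)(yi-ybar)) / sqrt(sum((xi-xbar)^2) * sum((yi-ybar)^2))
n = 5, xbar = 50/5 = 10, ybar = 42/5 = 8.4
Sxy = sum((xi-xbar)(yi-ybar)) = -18
Sxx = sum((xi-xbar)^2) = 136
Syy = sum((yi-ybar)^2) = 53.2
sqrt(Sxx*Syy) ≈ 85.059979
r = Sxy / sqrt(Sxx*Syy) = -18 / 85.059979 ≈ -0.211615

-0.2116


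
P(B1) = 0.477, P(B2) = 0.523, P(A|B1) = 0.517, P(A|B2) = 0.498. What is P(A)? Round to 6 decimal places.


P(A) = P(A|B1)*P(B1) + P(A|B2)*P(B2)
P(A|B1)*P(B1) = 0.517 * 0.477 = 0.246609
P(A|B2)*P(B2) = 0.498 * 0.523 = 0.260454
P(A) = 0.246609 + 0.260454 = 0.507063

0.507063


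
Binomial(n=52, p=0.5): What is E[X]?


E[X] = n*p = 52 * 0.5 = 26

26


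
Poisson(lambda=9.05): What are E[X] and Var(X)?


E[X] = Var(X) = lambda = 9.05

9.05, 9.05


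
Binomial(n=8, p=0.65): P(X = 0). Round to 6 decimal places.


P = C(n,k) * p^k * (1-p)^(n-k)
C(8,0) = 1
p^k = 0.65^0 = 1
(1-p)^(n-k) = 0.35^8 ≈ 0.0002251875
P = 1 * 1 * 0.0002251875 ≈ 0.000225

0.000225


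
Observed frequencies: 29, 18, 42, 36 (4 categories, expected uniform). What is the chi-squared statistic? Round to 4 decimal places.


chi2 = sum((O-E)^2/E), E = total/4
total = 125, E = 125/4 = 31.25
(29 - 31.25)^2 / 31.25 = 5.0625 / 31.25 = 0.162
(18 - 31.25)^2 / 31.25 = 175.5625 / 31.25 = 5.618
(42 - 31.25)^2 / 31.25 = 115.5625 / 31.25 = 3.698
(36 - 31.25)^2 / 31.25 = 22.5625 / 31.25 = 0.722
chi2 = 10.2

10.2000


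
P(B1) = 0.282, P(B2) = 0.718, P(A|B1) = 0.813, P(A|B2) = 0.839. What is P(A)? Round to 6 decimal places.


P(A) = P(A|B1)*P(B1) + P(A|B2)*P(B2)
P(A|B1)*P(B1) = 0.813 * 0.282 = 0.229266
P(A|B2)*P(B2) = 0.839 * 0.718 = 0.602402
P(A) = 0.229266 + 0.602402 = 0.831668

0.831668


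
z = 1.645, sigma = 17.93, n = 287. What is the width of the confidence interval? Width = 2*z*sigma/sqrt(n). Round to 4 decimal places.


width = 2*z*sigma/sqrt(n)
2*z*sigma = 2 * 1.645 * 17.93 = 58.9897
sqrt(287) ≈ 16.941074
width = 58.9897 / 16.941074 ≈ 3.482052

3.4821


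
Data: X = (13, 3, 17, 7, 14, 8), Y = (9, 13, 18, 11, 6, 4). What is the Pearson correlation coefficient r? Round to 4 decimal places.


r = sum((xi-xbar)(yi-ybar)) / sqrt(sum((xi-xbar)^2) * sum((yi-ybar)^2))
n = 6, xbar = 62/6 = 31/3 ≈ 10.333333, ybar = 61/6 ≈ 10.166667
Sxy = sum((xi-xbar)(yi-ybar)) = 74/3 ≈ 24.666667
Sxx = sum((xi-xbar)^2) = 406/3 ≈ 135.333333
Syy = sum((yi-ybar)^2) = 761/6 ≈ 126.833333
sqrt(Sxx*Syy) ≈ 131.014418
r = Sxy / sqrt(Sxx*Syy) = 24.666667 / 131.014418 ≈ 0.188274

0.1883


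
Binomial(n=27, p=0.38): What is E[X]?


E[X] = n*p = 27 * 0.38 = 10.26

10.26


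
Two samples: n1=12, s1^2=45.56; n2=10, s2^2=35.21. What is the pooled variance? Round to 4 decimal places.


sp^2 = ((n1-1)*s1^2 + (n2-1)*s2^2)/(n1+n2-2)
(n1-1)*s1^2 = 11 * 45.56 = 501.16
(n2-1)*s2^2 = 9 * 35.21 = 316.89
numerator = 501.16 + 316.89 = 818.05
n1+n2-2 = 20
sp^2 = 818.05 / 20 = 40.9025

40.9025


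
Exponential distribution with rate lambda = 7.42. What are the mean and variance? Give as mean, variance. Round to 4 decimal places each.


mean = 1/lam, var = 1/lam^2
mean = 1 / 7.42 = 50/371 ≈ 0.134771
lam^2 = 7.42^2 = 55.0564
var = 1 / 55.0564 ≈ 0.018163

0.1348, 0.0182


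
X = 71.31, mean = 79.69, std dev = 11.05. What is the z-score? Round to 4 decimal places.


z = (X - mu) / sigma
X - mu = 71.31 - 79.69 = -8.38
z = -8.38 / 11.05 = -838/1105 ≈ -0.758371

-0.7584


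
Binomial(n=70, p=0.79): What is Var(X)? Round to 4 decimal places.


Var = n*p*(1-p) = 70 * 0.79 * 0.21 = 11.613

11.6130


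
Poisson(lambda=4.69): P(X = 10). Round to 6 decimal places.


P = e^(-lam) * lam^k / k!
e^(-4.69) ≈ 0.009186686
lam^k = 4.69^10 ≈ 5149065.627274
k! = 10! = 3628800
P = 0.009186686 * 5149065.627274 / 3628800 ≈ 0.013035

0.013035


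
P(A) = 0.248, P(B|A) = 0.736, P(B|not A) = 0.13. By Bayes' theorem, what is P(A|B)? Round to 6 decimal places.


P(A|B) = P(B|A)*P(A) / P(B), P(B) = P(B|A)*P(A) + P(B|not A)*P(not A)
P(B|A)*P(A) = 0.736 * 0.248 = 0.182528
P(B|not A)*P(not A) = 0.13 * 0.752 = 0.09776
P(B) = 0.182528 + 0.09776 = 0.280288
P(A|B) = 0.182528 / 0.280288 = 5704/8759 ≈ 0.65121589

0.651216


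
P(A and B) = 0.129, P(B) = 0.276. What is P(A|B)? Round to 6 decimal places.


P(A|B) = P(A and B) / P(B) = 0.129 / 0.276 = 43/92 ≈ 0.46739130

0.467391


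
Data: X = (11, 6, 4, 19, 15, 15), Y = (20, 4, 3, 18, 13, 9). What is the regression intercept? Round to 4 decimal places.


a = ybar - b*xbar, where b = sum((xi-xbar)(yi-ybar)) / sum((xi-xbar)^2)
n = 6, xbar = 70/6 = 35/3 ≈ 11.666667, ybar = 67/6 ≈ 11.166667
Sxy = sum((xi-xbar)(yi-ybar)) = 439/3 ≈ 146.333333
Sxx = sum((xi-xbar)^2) = 502/3 ≈ 167.333333
b = Sxy / Sxx = 439/502 ≈ 0.874502
a = 11.166667 - 0.874502 * 11.666667 = 242/251 ≈ 0.964143

0.9641


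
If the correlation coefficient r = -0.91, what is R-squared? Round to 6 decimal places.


R^2 = r^2 = (-0.91)^2 = 0.8281

0.828100


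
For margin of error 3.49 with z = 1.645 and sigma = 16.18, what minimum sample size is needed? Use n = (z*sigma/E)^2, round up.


z*sigma/E = 1.645 * 16.18 / 3.49 ≈ 7.626390
(z*sigma/E)^2 ≈ 58.161820
round up: n = 59

59


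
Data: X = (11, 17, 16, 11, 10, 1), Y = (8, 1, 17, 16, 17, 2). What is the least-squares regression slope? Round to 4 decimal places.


b = sum((xi-xbar)(yi-ybar)) / sum((xi-xbar)^2)
n = 6, xbar = 66/6 = 11, ybar = 61/6 ≈ 10.166667
Sxy = sum((xi-xbar)(yi-ybar)) = 54
Sxx = sum((xi-xbar)^2) = 162
b = Sxy / Sxx = 1/3 ≈ 0.333333

0.3333


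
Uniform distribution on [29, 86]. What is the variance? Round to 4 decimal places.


Var = (b-a)^2 / 12
(b-a)^2 = (86 - 29)^2 = 3249
Var = 3249/12 = 270.75

270.7500


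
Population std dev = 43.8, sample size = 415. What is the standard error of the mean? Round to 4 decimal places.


SE = sigma / sqrt(n)
sqrt(415) ≈ 20.371549
SE = 43.8 / 20.371549 ≈ 2.150057

2.1501


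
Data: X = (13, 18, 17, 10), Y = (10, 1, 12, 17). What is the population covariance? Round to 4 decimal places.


Cov = (1/n)*sum((xi-xbar)(yi-ybar))
n = 4, xbar = 58/4 = 14.5, ybar = 40/4 = 10
sum((xi-xbar)(yi-ybar)) = -58
Cov = -58 / 4 = -14.5

-14.5000


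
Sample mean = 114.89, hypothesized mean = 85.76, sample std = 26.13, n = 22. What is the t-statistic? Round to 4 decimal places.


t = (xbar - mu0) / (s/sqrt(n))
xbar - mu0 = 114.89 - 85.76 = 29.13
sqrt(22) ≈ 4.69041576
s/sqrt(n) = 26.13 / 4.69041576 ≈ 5.57093472
t = 29.13 / 5.57093472 ≈ 5.228925

5.2289


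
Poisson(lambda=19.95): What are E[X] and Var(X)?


E[X] = Var(X) = lambda = 19.95

19.95, 19.95


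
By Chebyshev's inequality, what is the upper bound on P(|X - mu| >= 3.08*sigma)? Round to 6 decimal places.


P <= 1/k^2
k^2 = 3.08^2 = 9.4864
1/k^2 = 1 / 9.4864 = 625/5929 ≈ 0.10541407

0.105414


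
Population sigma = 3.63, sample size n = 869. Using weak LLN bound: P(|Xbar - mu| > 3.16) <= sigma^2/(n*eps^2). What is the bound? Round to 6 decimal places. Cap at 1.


bound = min(1, sigma^2/(n*eps^2))
sigma^2 = 3.63^2 = 13.1769
n*eps^2 = 869 * 3.16^2 = 869 * 9.9856 = 8677.4864
sigma^2/(n*eps^2) = 13.1769 / 8677.4864 ≈ 0.00151852

0.001519


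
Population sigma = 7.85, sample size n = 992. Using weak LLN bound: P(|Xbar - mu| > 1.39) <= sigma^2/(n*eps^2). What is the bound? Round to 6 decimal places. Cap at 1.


bound = min(1, sigma^2/(n*eps^2))
sigma^2 = 7.85^2 = 61.6225
n*eps^2 = 992 * 1.39^2 = 992 * 1.9321 = 1916.6432
sigma^2/(n*eps^2) = 61.6225 / 1916.6432 ≈ 0.03215126

0.032151


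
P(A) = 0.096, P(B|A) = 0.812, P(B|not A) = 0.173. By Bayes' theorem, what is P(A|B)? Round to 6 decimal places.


P(A|B) = P(B|A)*P(A) / P(B), P(B) = P(B|A)*P(A) + P(B|not A)*P(not A)
P(B|A)*P(A) = 0.812 * 0.096 = 0.077952
P(B|not A)*P(not A) = 0.173 * 0.904 = 0.156392
P(B) = 0.077952 + 0.156392 = 0.234344
P(A|B) = 0.077952 / 0.234344 ≈ 0.33263920

0.332639


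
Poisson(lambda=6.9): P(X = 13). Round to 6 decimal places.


P = e^(-lam) * lam^k / k!
e^(-6.9) ≈ 0.001007785
lam^k = 6.9^13 ≈ 80359676467.163449
k! = 13! = 6227020800
P = 0.001007785 * 80359676467.163449 / 6227020800 ≈ 0.013005

0.013005


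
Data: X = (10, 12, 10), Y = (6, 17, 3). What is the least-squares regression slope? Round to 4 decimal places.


b = sum((xi-xbar)(yi-ybar)) / sum((xi-xbar)^2)
n = 3, xbar = 32/3 ≈ 10.666667, ybar = 26/3 ≈ 8.666667
Sxy = sum((xi-xbar)(yi-ybar)) = 50/3 ≈ 16.666667
Sxx = sum((xi-xbar)^2) = 8/3 ≈ 2.666667
b = Sxy / Sxx = 6.25

6.2500


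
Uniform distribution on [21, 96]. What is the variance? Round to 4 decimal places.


Var = (b-a)^2 / 12
(b-a)^2 = (96 - 21)^2 = 5625
Var = 5625/12 = 468.75

468.7500


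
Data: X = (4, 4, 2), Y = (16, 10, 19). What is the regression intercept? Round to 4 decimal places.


a = ybar - b*xbar, where b = sum((xi-xbar)(yi-ybar)) / sum((xi-xbar)^2)
n = 3, xbar = 10/3 ≈ 3.333333, ybar = 45/3 = 15
Sxy = sum((xi-xbar)(yi-ybar)) = -8
Sxx = sum((xi-xbar)^2) = 8/3 ≈ 2.666667
b = Sxy / Sxx = -3
a = 15 - (-3) * 3.333333 = 25

25.0000


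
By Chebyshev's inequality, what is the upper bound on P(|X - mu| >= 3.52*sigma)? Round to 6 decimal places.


P <= 1/k^2
k^2 = 3.52^2 = 12.3904
1/k^2 = 1 / 12.3904 = 625/7744 ≈ 0.08070764

0.080708


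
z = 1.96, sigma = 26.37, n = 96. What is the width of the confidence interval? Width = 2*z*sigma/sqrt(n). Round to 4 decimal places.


width = 2*z*sigma/sqrt(n)
2*z*sigma = 2 * 1.96 * 26.37 = 103.3704
sqrt(96) ≈ 9.797959
width = 103.3704 / 9.797959 ≈ 10.550197

10.5502


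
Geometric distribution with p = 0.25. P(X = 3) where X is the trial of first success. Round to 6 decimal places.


P = (1-p)^(k-1) * p
(1-p)^(k-1) = 0.75^2 = 0.5625
P = 0.5625 * 0.25 = 0.140625

0.140625


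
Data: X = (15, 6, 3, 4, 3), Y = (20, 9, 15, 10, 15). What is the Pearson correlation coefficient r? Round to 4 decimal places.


r = sum((xi-xbar)(yi-ybar)) / sqrt(sum((xi-xbar)^2) * sum((yi-ybar)^2))
n = 5, xbar = 31/5 = 6.2, ybar = 69/5 = 13.8
Sxy = sum((xi-xbar)(yi-ybar)) = 56.2
Sxx = sum((xi-xbar)^2) = 102.8
Syy = sum((yi-ybar)^2) = 78.8
sqrt(Sxx*Syy) ≈ 90.003555
r = Sxy / sqrt(Sxx*Syy) = 56.2 / 90.003555 ≈ 0.624420

0.6244


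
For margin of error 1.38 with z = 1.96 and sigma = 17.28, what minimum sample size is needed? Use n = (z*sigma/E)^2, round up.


z*sigma/E = 1.96 * 17.28 / 1.38 = 14112/575 ≈ 24.542609
(z*sigma/E)^2 ≈ 602.339642
round up: n = 603

603


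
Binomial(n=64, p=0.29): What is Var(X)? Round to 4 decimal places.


Var = n*p*(1-p) = 64 * 0.29 * 0.71 = 13.1776

13.1776


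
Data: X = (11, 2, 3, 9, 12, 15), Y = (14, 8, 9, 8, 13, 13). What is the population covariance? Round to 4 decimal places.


Cov = (1/n)*sum((xi-xbar)(yi-ybar))
n = 6, xbar = 52/6 = 26/3 ≈ 8.666667, ybar = 65/6 ≈ 10.833333
sum((xi-xbar)(yi-ybar)) = 170/3 ≈ 56.666667
Cov = 56.666667 / 6 = 85/9 ≈ 9.444444

9.4444


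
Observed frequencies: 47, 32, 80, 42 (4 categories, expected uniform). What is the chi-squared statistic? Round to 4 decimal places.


chi2 = sum((O-E)^2/E), E = total/4
total = 201, E = 201/4 = 50.25
(47 - 50.25)^2 / 50.25 = 10.5625 / 50.25 = 169/804 ≈ 0.210199
(32 - 50.25)^2 / 50.25 = 333.0625 / 50.25 = 5329/804 ≈ 6.628109
(80 - 50.25)^2 / 50.25 = 885.0625 / 50.25 = 14161/804 ≈ 17.613184
(42 - 50.25)^2 / 50.25 = 68.0625 / 50.25 = 363/268 ≈ 1.354478
chi2 = 1729/67 ≈ 25.805970

25.8060


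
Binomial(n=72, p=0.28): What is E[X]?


E[X] = n*p = 72 * 0.28 = 20.16

20.16


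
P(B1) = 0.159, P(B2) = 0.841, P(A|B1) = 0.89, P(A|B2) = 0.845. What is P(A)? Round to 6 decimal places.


P(A) = P(A|B1)*P(B1) + P(A|B2)*P(B2)
P(A|B1)*P(B1) = 0.89 * 0.159 = 0.14151
P(A|B2)*P(B2) = 0.845 * 0.841 = 0.710645
P(A) = 0.14151 + 0.710645 = 0.852155

0.852155


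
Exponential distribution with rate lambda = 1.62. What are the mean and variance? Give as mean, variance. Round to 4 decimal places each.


mean = 1/lam, var = 1/lam^2
mean = 1 / 1.62 = 50/81 ≈ 0.617284
lam^2 = 1.62^2 = 2.6244
var = 1 / 2.6244 = 2500/6561 ≈ 0.381039

0.6173, 0.3810


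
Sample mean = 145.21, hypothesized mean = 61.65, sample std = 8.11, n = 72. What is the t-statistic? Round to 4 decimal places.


t = (xbar - mu0) / (s/sqrt(n))
xbar - mu0 = 145.21 - 61.65 = 83.56
sqrt(72) ≈ 8.48528137
s/sqrt(n) = 8.11 / 8.48528137 ≈ 0.95577267
t = 83.56 / 0.95577267 ≈ 87.426648

87.4266


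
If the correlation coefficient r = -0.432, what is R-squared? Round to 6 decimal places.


R^2 = r^2 = (-0.432)^2 = 0.186624

0.186624


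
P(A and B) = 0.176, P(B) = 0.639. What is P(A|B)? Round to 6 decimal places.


P(A|B) = P(A and B) / P(B) = 0.176 / 0.639 = 176/639 ≈ 0.27543036

0.275430


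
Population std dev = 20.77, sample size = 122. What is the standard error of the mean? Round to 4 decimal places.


SE = sigma / sqrt(n)
sqrt(122) ≈ 11.045361
SE = 20.77 / 11.045361 ≈ 1.880427

1.8804


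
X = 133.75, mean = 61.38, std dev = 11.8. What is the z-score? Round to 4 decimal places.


z = (X - mu) / sigma
X - mu = 133.75 - 61.38 = 72.37
z = 72.37 / 11.8 = 7237/1180 ≈ 6.133051

6.1331


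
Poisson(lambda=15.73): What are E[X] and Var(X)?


E[X] = Var(X) = lambda = 15.73

15.73, 15.73


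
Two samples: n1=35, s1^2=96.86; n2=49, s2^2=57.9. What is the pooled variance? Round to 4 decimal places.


sp^2 = ((n1-1)*s1^2 + (n2-1)*s2^2)/(n1+n2-2)
(n1-1)*s1^2 = 34 * 96.86 = 3293.24
(n2-1)*s2^2 = 48 * 57.9 = 2779.2
numerator = 3293.24 + 2779.2 = 6072.44
n1+n2-2 = 82
sp^2 = 6072.44 / 82 = 151811/2050 ≈ 74.054146

74.0541


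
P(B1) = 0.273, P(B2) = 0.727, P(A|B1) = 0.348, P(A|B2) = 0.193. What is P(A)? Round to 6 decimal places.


P(A) = P(A|B1)*P(B1) + P(A|B2)*P(B2)
P(A|B1)*P(B1) = 0.348 * 0.273 = 0.095004
P(A|B2)*P(B2) = 0.193 * 0.727 = 0.140311
P(A) = 0.095004 + 0.140311 = 0.235315

0.235315


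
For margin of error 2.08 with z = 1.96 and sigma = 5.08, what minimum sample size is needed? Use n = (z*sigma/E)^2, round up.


z*sigma/E = 1.96 * 5.08 / 2.08 = 6223/1300 ≈ 4.786923
(z*sigma/E)^2 ≈ 22.914633
round up: n = 23

23


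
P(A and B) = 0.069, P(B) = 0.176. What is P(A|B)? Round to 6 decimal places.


P(A|B) = P(A and B) / P(B) = 0.069 / 0.176 = 69/176 ≈ 0.39204545

0.392045


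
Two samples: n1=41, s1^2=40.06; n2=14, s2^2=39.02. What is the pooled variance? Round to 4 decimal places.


sp^2 = ((n1-1)*s1^2 + (n2-1)*s2^2)/(n1+n2-2)
(n1-1)*s1^2 = 40 * 40.06 = 1602.4
(n2-1)*s2^2 = 13 * 39.02 = 507.26
numerator = 1602.4 + 507.26 = 2109.66
n1+n2-2 = 53
sp^2 = 2109.66 / 53 = 105483/2650 ≈ 39.804906

39.8049


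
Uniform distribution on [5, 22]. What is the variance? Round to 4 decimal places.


Var = (b-a)^2 / 12
(b-a)^2 = (22 - 5)^2 = 289
Var = 289/12 ≈ 24.083333

24.0833


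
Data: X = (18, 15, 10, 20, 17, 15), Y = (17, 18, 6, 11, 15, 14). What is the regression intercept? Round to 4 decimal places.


a = ybar - b*xbar, where b = sum((xi-xbar)(yi-ybar)) / sum((xi-xbar)^2)
n = 6, xbar = 95/6 ≈ 15.833333, ybar = 81/6 = 13.5
Sxy = sum((xi-xbar)(yi-ybar)) = 38.5
Sxx = sum((xi-xbar)^2) = 353/6 ≈ 58.833333
b = Sxy / Sxx = 231/353 ≈ 0.654391
a = 13.5 - 0.654391 * 15.833333 = 1108/353 ≈ 3.138810

3.1388


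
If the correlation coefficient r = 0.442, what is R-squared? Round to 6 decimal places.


R^2 = r^2 = (0.442)^2 = 0.195364

0.195364


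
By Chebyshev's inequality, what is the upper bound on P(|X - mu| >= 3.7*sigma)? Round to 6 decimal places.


P <= 1/k^2
k^2 = 3.7^2 = 13.69
1/k^2 = 1 / 13.69 = 100/1369 ≈ 0.07304602

0.073046


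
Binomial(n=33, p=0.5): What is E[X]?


E[X] = n*p = 33 * 0.5 = 16.5

16.5


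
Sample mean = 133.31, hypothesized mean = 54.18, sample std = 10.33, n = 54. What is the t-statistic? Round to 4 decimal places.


t = (xbar - mu0) / (s/sqrt(n))
xbar - mu0 = 133.31 - 54.18 = 79.13
sqrt(54) ≈ 7.34846923
s/sqrt(n) = 10.33 / 7.34846923 ≈ 1.40573495
t = 79.13 / 1.40573495 ≈ 56.290839

56.2908


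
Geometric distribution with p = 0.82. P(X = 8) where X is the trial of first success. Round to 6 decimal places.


P = (1-p)^(k-1) * p
(1-p)^(k-1) = 0.18^7 ≈ 0.000006122200
P = 0.000006122200 * 0.82 ≈ 0.000005020204

0.000005


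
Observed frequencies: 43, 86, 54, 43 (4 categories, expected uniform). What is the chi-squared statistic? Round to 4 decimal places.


chi2 = sum((O-E)^2/E), E = total/4
total = 226, E = 226/4 = 56.5
(43 - 56.5)^2 / 56.5 = 182.25 / 56.5 = 729/226 ≈ 3.225664
(86 - 56.5)^2 / 56.5 = 870.25 / 56.5 = 3481/226 ≈ 15.402655
(54 - 56.5)^2 / 56.5 = 6.25 / 56.5 = 25/226 ≈ 0.110619
(43 - 56.5)^2 / 56.5 = 182.25 / 56.5 = 729/226 ≈ 3.225664
chi2 = 2482/113 ≈ 21.964602

21.9646


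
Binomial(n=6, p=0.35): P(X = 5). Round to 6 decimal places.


P = C(n,k) * p^k * (1-p)^(n-k)
C(6,5) = 6
p^k = 0.35^5 ≈ 0.005252188
(1-p)^(n-k) = 0.65^1 = 0.65
P = 6 * 0.005252188 * 0.65 ≈ 0.020484

0.020484


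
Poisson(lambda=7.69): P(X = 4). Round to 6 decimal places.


P = e^(-lam) * lam^k / k!
e^(-7.69) ≈ 0.0004573782
lam^k = 7.69^4 ≈ 3497.078323
k! = 4! = 24
P = 0.0004573782 * 3497.078323 / 24 ≈ 0.066645

0.066645


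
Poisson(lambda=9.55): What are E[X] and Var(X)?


E[X] = Var(X) = lambda = 9.55

9.55, 9.55


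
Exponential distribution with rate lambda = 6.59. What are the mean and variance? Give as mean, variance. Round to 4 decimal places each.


mean = 1/lam, var = 1/lam^2
mean = 1 / 6.59 = 100/659 ≈ 0.151745
lam^2 = 6.59^2 = 43.4281
var = 1 / 43.4281 ≈ 0.023027

0.1517, 0.0230


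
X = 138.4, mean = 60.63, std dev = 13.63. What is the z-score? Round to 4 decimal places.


z = (X - mu) / sigma
X - mu = 138.4 - 60.63 = 77.77
z = 77.77 / 13.63 = 7777/1363 ≈ 5.705796

5.7058


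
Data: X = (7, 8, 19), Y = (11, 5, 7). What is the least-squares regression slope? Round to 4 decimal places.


b = sum((xi-xbar)(yi-ybar)) / sum((xi-xbar)^2)
n = 3, xbar = 34/3 ≈ 11.333333, ybar = 23/3 ≈ 7.666667
Sxy = sum((xi-xbar)(yi-ybar)) = -32/3 ≈ -10.666667
Sxx = sum((xi-xbar)^2) = 266/3 ≈ 88.666667
b = Sxy / Sxx = -16/133 ≈ -0.120301

-0.1203


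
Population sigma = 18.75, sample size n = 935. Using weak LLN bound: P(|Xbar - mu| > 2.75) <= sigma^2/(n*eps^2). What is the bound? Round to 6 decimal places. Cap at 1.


bound = min(1, sigma^2/(n*eps^2))
sigma^2 = 18.75^2 = 351.5625
n*eps^2 = 935 * 2.75^2 = 935 * 7.5625 = 7070.9375
sigma^2/(n*eps^2) = 351.5625 / 7070.9375 ≈ 0.04971936

0.049719


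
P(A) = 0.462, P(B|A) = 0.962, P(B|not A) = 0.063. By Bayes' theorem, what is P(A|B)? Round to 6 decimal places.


P(A|B) = P(B|A)*P(A) / P(B), P(B) = P(B|A)*P(A) + P(B|not A)*P(not A)
P(B|A)*P(A) = 0.962 * 0.462 = 0.444444
P(B|not A)*P(not A) = 0.063 * 0.538 = 0.033894
P(B) = 0.444444 + 0.033894 = 0.478338
P(A|B) = 0.444444 / 0.478338 ≈ 0.92914215

0.929142


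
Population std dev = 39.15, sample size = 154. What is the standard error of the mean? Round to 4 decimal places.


SE = sigma / sqrt(n)
sqrt(154) ≈ 12.409674
SE = 39.15 / 12.409674 ≈ 3.154797

3.1548


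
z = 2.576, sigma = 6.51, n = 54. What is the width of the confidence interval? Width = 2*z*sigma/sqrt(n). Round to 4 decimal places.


width = 2*z*sigma/sqrt(n)
2*z*sigma = 2 * 2.576 * 6.51 = 33.53952
sqrt(54) ≈ 7.348469
width = 33.53952 / 7.348469 ≈ 4.564151

4.5642


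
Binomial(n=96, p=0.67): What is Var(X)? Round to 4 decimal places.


Var = n*p*(1-p) = 96 * 0.67 * 0.33 = 21.2256

21.2256


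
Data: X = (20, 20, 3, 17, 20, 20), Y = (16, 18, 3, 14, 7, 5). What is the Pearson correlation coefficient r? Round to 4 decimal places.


r = sum((xi-xbar)(yi-ybar)) / sqrt(sum((xi-xbar)^2) * sum((yi-ybar)^2))
n = 6, xbar = 100/6 = 50/3 ≈ 16.666667, ybar = 63/6 = 10.5
Sxy = sum((xi-xbar)(yi-ybar)) = 117
Sxx = sum((xi-xbar)^2) = 694/3 ≈ 231.333333
Syy = sum((yi-ybar)^2) = 197.5
sqrt(Sxx*Syy) ≈ 213.748294
r = Sxy / sqrt(Sxx*Syy) = 117 / 213.748294 ≈ 0.547373

0.5474


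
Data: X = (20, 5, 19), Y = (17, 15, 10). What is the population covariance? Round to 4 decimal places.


Cov = (1/n)*sum((xi-xbar)(yi-ybar))
n = 3, xbar = 44/3 ≈ 14.666667, ybar = 42/3 = 14
sum((xi-xbar)(yi-ybar)) = -11
Cov = -11 / 3 = -11/3 ≈ -3.666667

-3.6667


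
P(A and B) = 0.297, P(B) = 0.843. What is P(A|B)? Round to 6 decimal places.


P(A|B) = P(A and B) / P(B) = 0.297 / 0.843 = 99/281 ≈ 0.35231317

0.352313


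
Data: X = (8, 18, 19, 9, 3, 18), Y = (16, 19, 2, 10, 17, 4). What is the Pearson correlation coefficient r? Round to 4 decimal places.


r = sum((xi-xbar)(yi-ybar)) / sqrt(sum((xi-xbar)^2) * sum((yi-ybar)^2))
n = 6, xbar = 75/6 = 12.5, ybar = 68/6 = 34/3 ≈ 11.333333
Sxy = sum((xi-xbar)(yi-ybar)) = -129
Sxx = sum((xi-xbar)^2) = 225.5
Syy = sum((yi-ybar)^2) = 766/3 ≈ 255.333333
sqrt(Sxx*Syy) ≈ 239.953468
r = Sxy / sqrt(Sxx*Syy) = -129 / 239.953468 ≈ -0.537604

-0.5376


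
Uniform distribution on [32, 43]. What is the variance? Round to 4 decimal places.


Var = (b-a)^2 / 12
(b-a)^2 = (43 - 32)^2 = 121
Var = 121/12 ≈ 10.083333

10.0833


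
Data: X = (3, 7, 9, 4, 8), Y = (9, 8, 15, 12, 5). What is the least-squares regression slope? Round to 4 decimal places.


b = sum((xi-xbar)(yi-ybar)) / sum((xi-xbar)^2)
n = 5, xbar = 31/5 = 6.2, ybar = 49/5 = 9.8
Sxy = sum((xi-xbar)(yi-ybar)) = 2.2
Sxx = sum((xi-xbar)^2) = 26.8
b = Sxy / Sxx = 11/134 ≈ 0.082090

0.0821


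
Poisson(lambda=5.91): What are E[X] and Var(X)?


E[X] = Var(X) = lambda = 5.91

5.91, 5.91


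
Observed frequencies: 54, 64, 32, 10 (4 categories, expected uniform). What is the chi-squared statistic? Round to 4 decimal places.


chi2 = sum((O-E)^2/E), E = total/4
total = 160, E = 160/4 = 40
(54 - 40)^2 / 40 = 196 / 40 = 4.9
(64 - 40)^2 / 40 = 576 / 40 = 14.4
(32 - 40)^2 / 40 = 64 / 40 = 1.6
(10 - 40)^2 / 40 = 900 / 40 = 22.5
chi2 = 43.4

43.4000


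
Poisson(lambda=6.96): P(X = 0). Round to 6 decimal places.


P = e^(-lam) * lam^k / k!
e^(-6.96) ≈ 0.0009490966
lam^k = 6.96^0 = 1
k! = 0! = 1
P = 0.0009490966 * 1 / 1 ≈ 0.000949

0.000949


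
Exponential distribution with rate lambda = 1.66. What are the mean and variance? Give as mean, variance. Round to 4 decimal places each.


mean = 1/lam, var = 1/lam^2
mean = 1 / 1.66 = 50/83 ≈ 0.602410
lam^2 = 1.66^2 = 2.7556
var = 1 / 2.7556 = 2500/6889 ≈ 0.362897

0.6024, 0.3629


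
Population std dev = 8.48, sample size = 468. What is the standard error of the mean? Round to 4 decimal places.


SE = sigma / sqrt(n)
sqrt(468) ≈ 21.633308
SE = 8.48 / 21.633308 ≈ 0.391988

0.3920


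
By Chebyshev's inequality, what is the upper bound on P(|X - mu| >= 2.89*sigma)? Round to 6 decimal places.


P <= 1/k^2
k^2 = 2.89^2 = 8.3521
1/k^2 = 1 / 8.3521 ≈ 0.11973037

0.119730


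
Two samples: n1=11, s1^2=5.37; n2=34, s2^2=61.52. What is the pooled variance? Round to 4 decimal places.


sp^2 = ((n1-1)*s1^2 + (n2-1)*s2^2)/(n1+n2-2)
(n1-1)*s1^2 = 10 * 5.37 = 53.7
(n2-1)*s2^2 = 33 * 61.52 = 2030.16
numerator = 53.7 + 2030.16 = 2083.86
n1+n2-2 = 43
sp^2 = 2083.86 / 43 = 104193/2150 ≈ 48.461860

48.4619


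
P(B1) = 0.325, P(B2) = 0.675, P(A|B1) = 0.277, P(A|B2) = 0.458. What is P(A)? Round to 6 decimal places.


P(A) = P(A|B1)*P(B1) + P(A|B2)*P(B2)
P(A|B1)*P(B1) = 0.277 * 0.325 = 0.090025
P(A|B2)*P(B2) = 0.458 * 0.675 = 0.30915
P(A) = 0.090025 + 0.30915 = 0.399175

0.399175


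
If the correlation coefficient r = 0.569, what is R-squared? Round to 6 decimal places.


R^2 = r^2 = (0.569)^2 = 0.323761

0.323761


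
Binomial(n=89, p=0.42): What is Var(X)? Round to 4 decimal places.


Var = n*p*(1-p) = 89 * 0.42 * 0.58 = 21.6804

21.6804


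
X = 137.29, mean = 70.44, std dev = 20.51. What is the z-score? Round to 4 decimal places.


z = (X - mu) / sigma
X - mu = 137.29 - 70.44 = 66.85
z = 66.85 / 20.51 = 955/293 ≈ 3.259386

3.2594


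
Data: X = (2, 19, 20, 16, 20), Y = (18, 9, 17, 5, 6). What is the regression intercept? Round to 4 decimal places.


a = ybar - b*xbar, where b = sum((xi-xbar)(yi-ybar)) / sum((xi-xbar)^2)
n = 5, xbar = 77/5 = 15.4, ybar = 55/5 = 11
Sxy = sum((xi-xbar)(yi-ybar)) = -100
Sxx = sum((xi-xbar)^2) = 235.2
b = Sxy / Sxx = -125/294 ≈ -0.425170
a = 11 - (-0.425170) * 15.4 = 737/42 ≈ 17.547619

17.5476


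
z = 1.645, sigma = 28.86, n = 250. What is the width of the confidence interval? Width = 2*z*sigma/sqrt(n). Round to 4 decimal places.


width = 2*z*sigma/sqrt(n)
2*z*sigma = 2 * 1.645 * 28.86 = 94.9494
sqrt(250) ≈ 15.811388
width = 94.9494 / 15.811388 ≈ 6.005127

6.0051


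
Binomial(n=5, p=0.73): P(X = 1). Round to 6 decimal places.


P = C(n,k) * p^k * (1-p)^(n-k)
C(5,1) = 5
p^k = 0.73^1 = 0.73
(1-p)^(n-k) = 0.27^4 = 0.00531441
P = 5 * 0.73 * 0.00531441 ≈ 0.019398

0.019398


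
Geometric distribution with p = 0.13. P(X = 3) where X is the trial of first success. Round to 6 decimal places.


P = (1-p)^(k-1) * p
(1-p)^(k-1) = 0.87^2 = 0.7569
P = 0.7569 * 0.13 = 0.098397

0.098397


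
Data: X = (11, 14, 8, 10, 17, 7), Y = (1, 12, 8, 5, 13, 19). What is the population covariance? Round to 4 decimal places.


Cov = (1/n)*sum((xi-xbar)(yi-ybar))
n = 6, xbar = 67/6 ≈ 11.166667, ybar = 58/6 = 29/3 ≈ 9.666667
sum((xi-xbar)(yi-ybar)) = -2/3 ≈ -0.666667
Cov = -0.666667 / 6 = -1/9 ≈ -0.111111

-0.1111


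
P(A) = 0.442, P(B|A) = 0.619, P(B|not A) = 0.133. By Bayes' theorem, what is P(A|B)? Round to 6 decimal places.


P(A|B) = P(B|A)*P(A) / P(B), P(B) = P(B|A)*P(A) + P(B|not A)*P(not A)
P(B|A)*P(A) = 0.619 * 0.442 = 0.273598
P(B|not A)*P(not A) = 0.133 * 0.558 = 0.074214
P(B) = 0.273598 + 0.074214 = 0.347812
P(A|B) = 0.273598 / 0.347812 ≈ 0.78662611

0.786626


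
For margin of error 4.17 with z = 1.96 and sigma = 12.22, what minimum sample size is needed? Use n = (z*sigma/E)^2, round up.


z*sigma/E = 1.96 * 12.22 / 4.17 ≈ 5.743693
(z*sigma/E)^2 ≈ 32.990010
round up: n = 33

33


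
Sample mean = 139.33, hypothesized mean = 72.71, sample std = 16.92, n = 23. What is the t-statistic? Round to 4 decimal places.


t = (xbar - mu0) / (s/sqrt(n))
xbar - mu0 = 139.33 - 72.71 = 66.62
sqrt(23) ≈ 4.79583152
s/sqrt(n) = 16.92 / 4.79583152 ≈ 3.52806389
t = 66.62 / 3.52806389 ≈ 18.882878

18.8829


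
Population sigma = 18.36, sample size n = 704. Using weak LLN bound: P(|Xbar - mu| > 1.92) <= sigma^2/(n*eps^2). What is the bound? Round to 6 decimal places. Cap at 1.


bound = min(1, sigma^2/(n*eps^2))
sigma^2 = 18.36^2 = 337.0896
n*eps^2 = 704 * 1.92^2 = 704 * 3.6864 = 2595.2256
sigma^2/(n*eps^2) = 337.0896 / 2595.2256 ≈ 0.12988836

0.129888


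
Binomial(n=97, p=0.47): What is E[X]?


E[X] = n*p = 97 * 0.47 = 45.59

45.59


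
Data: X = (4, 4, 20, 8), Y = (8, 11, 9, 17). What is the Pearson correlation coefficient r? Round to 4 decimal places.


r = sum((xi-xbar)(yi-ybar)) / sqrt(sum((xi-xbar)^2) * sum((yi-ybar)^2))
n = 4, xbar = 36/4 = 9, ybar = 45/4 = 11.25
Sxy = sum((xi-xbar)(yi-ybar)) = -13
Sxx = sum((xi-xbar)^2) = 172
Syy = sum((yi-ybar)^2) = 48.75
sqrt(Sxx*Syy) ≈ 91.569646
r = Sxy / sqrt(Sxx*Syy) = -13 / 91.569646 ≈ -0.141968

-0.1420


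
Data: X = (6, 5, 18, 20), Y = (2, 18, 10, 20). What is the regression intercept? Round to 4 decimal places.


a = ybar - b*xbar, where b = sum((xi-xbar)(yi-ybar)) / sum((xi-xbar)^2)
n = 4, xbar = 49/4 = 12.25, ybar = 50/4 = 12.5
Sxy = sum((xi-xbar)(yi-ybar)) = 69.5
Sxx = sum((xi-xbar)^2) = 184.75
b = Sxy / Sxx = 278/739 ≈ 0.376184
a = 12.5 - 0.376184 * 12.25 = 5832/739 ≈ 7.891746

7.8917


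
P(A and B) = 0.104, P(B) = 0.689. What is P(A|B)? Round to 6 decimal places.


P(A|B) = P(A and B) / P(B) = 0.104 / 0.689 = 8/53 ≈ 0.15094340

0.150943


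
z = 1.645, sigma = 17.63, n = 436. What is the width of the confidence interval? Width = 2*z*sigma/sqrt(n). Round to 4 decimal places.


width = 2*z*sigma/sqrt(n)
2*z*sigma = 2 * 1.645 * 17.63 = 58.0027
sqrt(436) ≈ 20.880613
width = 58.0027 / 20.880613 ≈ 2.777826

2.7778


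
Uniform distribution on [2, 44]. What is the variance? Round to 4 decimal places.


Var = (b-a)^2 / 12
(b-a)^2 = (44 - 2)^2 = 1764
Var = 1764/12 = 147

147.0000


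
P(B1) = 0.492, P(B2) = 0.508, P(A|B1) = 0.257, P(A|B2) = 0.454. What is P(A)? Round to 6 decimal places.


P(A) = P(A|B1)*P(B1) + P(A|B2)*P(B2)
P(A|B1)*P(B1) = 0.257 * 0.492 = 0.126444
P(A|B2)*P(B2) = 0.454 * 0.508 = 0.230632
P(A) = 0.126444 + 0.230632 = 0.357076

0.357076


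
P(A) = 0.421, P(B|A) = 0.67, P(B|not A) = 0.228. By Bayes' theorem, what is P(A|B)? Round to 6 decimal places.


P(A|B) = P(B|A)*P(A) / P(B), P(B) = P(B|A)*P(A) + P(B|not A)*P(not A)
P(B|A)*P(A) = 0.67 * 0.421 = 0.28207
P(B|not A)*P(not A) = 0.228 * 0.579 = 0.132012
P(B) = 0.28207 + 0.132012 = 0.414082
P(A|B) = 0.28207 / 0.414082 ≈ 0.68119358

0.681194
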